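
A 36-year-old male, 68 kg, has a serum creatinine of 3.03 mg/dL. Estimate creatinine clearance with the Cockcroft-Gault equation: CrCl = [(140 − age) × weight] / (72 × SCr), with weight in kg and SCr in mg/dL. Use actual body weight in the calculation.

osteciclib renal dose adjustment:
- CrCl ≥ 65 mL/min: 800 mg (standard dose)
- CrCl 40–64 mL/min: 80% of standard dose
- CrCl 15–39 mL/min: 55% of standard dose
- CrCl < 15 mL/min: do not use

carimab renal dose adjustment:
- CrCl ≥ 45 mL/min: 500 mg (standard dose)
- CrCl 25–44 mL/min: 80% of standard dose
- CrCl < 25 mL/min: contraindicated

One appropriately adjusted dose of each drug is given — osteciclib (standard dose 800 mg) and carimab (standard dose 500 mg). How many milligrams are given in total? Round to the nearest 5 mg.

CrCl = (140 − 36) × 68 / (72 × 3.03) = 7072.0 / 218.16 ≈ 32.4 mL/min
CrCl ≈ 32 mL/min.
osteciclib: 15–39 mL/min → 55% of 800 mg = 440 mg.
carimab: 25–44 mL/min → 80% of 500 mg = 400 mg.
Total = 440 + 400 = 840 mg.

840 mg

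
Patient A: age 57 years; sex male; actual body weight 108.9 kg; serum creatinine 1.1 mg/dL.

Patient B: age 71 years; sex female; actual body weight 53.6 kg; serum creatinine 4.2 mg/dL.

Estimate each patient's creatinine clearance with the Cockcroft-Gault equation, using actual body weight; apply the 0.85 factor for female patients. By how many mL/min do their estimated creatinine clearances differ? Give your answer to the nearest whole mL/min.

104 mL/min

Patient A: CrCl = (140 − 57) × 108.9 / (72 × 1.1) = 9038.7 / 79.20 ≈ 114.1 mL/min
Patient B: CrCl = (140 − 71) × 53.6 / (72 × 4.2) × 0.85 = 3698.4 / 302.40 × 0.85 ≈ 10.4 mL/min
|114.1 − 10.4| = 103.7 mL/min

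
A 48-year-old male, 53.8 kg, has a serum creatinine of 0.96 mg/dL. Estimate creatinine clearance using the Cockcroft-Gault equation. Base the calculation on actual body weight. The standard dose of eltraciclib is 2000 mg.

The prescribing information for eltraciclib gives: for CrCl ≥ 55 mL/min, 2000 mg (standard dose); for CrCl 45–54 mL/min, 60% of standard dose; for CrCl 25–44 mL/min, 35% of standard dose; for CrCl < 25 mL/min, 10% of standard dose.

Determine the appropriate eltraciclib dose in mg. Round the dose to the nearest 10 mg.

2000 mg

CrCl = (140 − 48) × 53.8 / (72 × 0.96) = 4949.6 / 69.12 ≈ 71.6 mL/min
CrCl ≈ 72 mL/min → bracket ≥ 55 mL/min.
100% of 2000 mg = 2000 mg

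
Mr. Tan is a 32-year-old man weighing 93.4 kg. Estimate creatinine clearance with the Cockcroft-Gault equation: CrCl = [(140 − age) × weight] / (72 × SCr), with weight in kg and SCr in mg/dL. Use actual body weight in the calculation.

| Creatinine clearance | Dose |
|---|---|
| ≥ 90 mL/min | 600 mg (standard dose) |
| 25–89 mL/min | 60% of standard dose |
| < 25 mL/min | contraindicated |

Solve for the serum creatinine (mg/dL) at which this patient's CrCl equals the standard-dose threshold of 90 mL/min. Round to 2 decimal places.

Standard dose requires CrCl ≥ 90 mL/min.
Set (140 − 32) × 93.4 / (72 × SCr) = 90
SCr = (140 − 32) × 93.4 / (72 × 90) = 1.557 mg/dL

1.56 mg/dL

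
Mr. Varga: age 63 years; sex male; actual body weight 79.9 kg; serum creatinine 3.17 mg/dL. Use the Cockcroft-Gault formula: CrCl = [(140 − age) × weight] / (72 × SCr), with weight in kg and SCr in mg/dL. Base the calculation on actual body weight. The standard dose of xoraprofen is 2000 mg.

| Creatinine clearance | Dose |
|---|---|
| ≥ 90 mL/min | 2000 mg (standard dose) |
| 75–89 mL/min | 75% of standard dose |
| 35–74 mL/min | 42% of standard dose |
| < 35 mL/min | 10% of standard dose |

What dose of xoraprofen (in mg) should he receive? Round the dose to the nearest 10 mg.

200 mg

CrCl = (140 − 63) × 79.9 / (72 × 3.17) = 6152.3 / 228.24 ≈ 27.0 mL/min
CrCl ≈ 27 mL/min → bracket < 35 mL/min.
10% of 2000 mg = 200 mg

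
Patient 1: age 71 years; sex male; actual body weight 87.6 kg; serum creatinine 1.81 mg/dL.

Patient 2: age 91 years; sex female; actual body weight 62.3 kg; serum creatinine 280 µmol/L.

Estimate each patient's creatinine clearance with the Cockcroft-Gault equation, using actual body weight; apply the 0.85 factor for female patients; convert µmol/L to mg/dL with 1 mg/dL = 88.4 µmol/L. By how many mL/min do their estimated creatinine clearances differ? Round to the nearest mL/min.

35 mL/min

Patient 1: CrCl = (140 − 71) × 87.6 / (72 × 1.81) = 6044.4 / 130.32 ≈ 46.4 mL/min
Patient 2: SCr = 280 / 88.4 = 3.167 mg/dL
Patient 2: CrCl = (140 − 91) × 62.3 / (72 × 3.167) × 0.85 = 3052.7 / 228.02 × 0.85 ≈ 11.4 mL/min
|46.4 − 11.4| = 35.0 mL/min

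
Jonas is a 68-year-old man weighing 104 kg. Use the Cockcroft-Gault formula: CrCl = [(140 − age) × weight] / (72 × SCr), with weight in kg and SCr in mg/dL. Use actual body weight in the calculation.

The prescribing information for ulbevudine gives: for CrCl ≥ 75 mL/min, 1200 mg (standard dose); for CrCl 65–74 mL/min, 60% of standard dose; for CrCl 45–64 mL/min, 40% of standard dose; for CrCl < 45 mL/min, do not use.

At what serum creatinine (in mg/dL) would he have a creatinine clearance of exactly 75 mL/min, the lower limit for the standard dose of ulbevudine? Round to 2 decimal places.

1.39 mg/dL

Standard dose requires CrCl ≥ 75 mL/min.
Set (140 − 68) × 104 / (72 × SCr) = 75
SCr = (140 − 68) × 104 / (72 × 75) = 1.387 mg/dL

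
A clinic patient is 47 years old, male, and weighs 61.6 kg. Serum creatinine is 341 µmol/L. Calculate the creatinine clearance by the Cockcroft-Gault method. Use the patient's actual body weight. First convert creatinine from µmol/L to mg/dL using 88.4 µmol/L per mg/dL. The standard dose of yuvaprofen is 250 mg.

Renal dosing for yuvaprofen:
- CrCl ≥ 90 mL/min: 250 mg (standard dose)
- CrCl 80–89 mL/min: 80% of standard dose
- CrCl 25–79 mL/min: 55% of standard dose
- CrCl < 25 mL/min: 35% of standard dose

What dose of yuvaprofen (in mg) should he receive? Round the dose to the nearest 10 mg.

90 mg

SCr = 341 / 88.4 = 3.857 mg/dL
CrCl = (140 − 47) × 61.6 / (72 × 3.857) = 5728.8 / 277.70 ≈ 20.6 mL/min
CrCl ≈ 21 mL/min → bracket < 25 mL/min.
35% of 250 mg = 87.5 mg → 90 mg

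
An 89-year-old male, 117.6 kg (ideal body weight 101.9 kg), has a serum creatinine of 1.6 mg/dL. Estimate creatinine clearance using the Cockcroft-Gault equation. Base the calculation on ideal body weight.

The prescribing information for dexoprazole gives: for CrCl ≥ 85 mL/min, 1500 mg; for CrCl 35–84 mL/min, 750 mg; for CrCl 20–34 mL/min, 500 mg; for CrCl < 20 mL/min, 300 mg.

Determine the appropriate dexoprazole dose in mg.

750 mg

CrCl = (140 − 89) × 101.9 / (72 × 1.6) = 5196.9 / 115.20 ≈ 45.1 mL/min
CrCl ≈ 45 mL/min → bracket 35–84 mL/min.
Dose for this bracket: 750 mg.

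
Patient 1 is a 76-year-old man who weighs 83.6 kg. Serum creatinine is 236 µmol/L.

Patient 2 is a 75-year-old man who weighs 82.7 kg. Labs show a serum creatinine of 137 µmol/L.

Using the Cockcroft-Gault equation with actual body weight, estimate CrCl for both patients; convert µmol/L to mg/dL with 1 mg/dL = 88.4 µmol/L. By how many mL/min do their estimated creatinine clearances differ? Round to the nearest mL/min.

Patient 1: SCr = 236 / 88.4 = 2.67 mg/dL
Patient 1: CrCl = (140 − 76) × 83.6 / (72 × 2.67) = 5350.4 / 192.24 ≈ 27.8 mL/min
Patient 2: SCr = 137 / 88.4 = 1.55 mg/dL
Patient 2: CrCl = (140 − 75) × 82.7 / (72 × 1.55) = 5375.5 / 111.60 ≈ 48.2 mL/min
|27.8 − 48.2| = 20.4 mL/min

20 mL/min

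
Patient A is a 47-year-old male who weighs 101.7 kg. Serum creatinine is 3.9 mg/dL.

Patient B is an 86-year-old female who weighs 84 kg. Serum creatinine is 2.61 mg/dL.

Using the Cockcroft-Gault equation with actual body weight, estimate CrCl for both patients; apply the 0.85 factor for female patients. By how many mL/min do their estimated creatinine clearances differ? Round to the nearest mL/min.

13 mL/min

Patient A: CrCl = (140 − 47) × 101.7 / (72 × 3.9) = 9458.1 / 280.80 ≈ 33.7 mL/min
Patient B: CrCl = (140 − 86) × 84 / (72 × 2.61) × 0.85 = 4536.0 / 187.92 × 0.85 ≈ 20.5 mL/min
|33.7 − 20.5| = 13.2 mL/min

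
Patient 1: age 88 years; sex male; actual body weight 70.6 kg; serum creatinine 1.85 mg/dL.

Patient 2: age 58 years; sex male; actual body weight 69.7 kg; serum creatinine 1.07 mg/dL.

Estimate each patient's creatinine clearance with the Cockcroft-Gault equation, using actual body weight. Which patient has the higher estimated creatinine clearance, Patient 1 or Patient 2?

Patient 2

Patient 1: CrCl = (140 − 88) × 70.6 / (72 × 1.85) = 3671.2 / 133.20 ≈ 27.6 mL/min
Patient 2: CrCl = (140 − 58) × 69.7 / (72 × 1.07) = 5715.4 / 77.04 ≈ 74.2 mL/min
27.6 vs 74.2 mL/min → Patient 2 is higher.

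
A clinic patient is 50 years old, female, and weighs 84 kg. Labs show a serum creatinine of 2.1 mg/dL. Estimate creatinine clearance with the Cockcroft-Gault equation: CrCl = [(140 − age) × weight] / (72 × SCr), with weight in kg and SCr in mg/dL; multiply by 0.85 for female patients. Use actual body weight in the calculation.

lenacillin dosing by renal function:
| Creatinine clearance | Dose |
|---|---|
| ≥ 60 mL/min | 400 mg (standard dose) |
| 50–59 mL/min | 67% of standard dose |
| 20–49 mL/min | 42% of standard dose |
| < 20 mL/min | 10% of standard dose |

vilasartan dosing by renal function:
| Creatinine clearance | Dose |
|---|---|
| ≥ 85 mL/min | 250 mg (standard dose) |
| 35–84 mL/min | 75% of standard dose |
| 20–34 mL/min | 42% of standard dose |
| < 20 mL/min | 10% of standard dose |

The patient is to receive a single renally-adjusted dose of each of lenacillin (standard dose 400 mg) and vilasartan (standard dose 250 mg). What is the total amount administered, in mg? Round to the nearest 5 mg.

CrCl = (140 − 50) × 84 / (72 × 2.1) × 0.85 = 7560.0 / 151.20 × 0.85 ≈ 42.5 mL/min
CrCl ≈ 42 mL/min.
lenacillin: 20–49 mL/min → 42% of 400 mg = 168 mg.
vilasartan: 35–84 mL/min → 75% of 250 mg = 187.5 mg.
Total = 168 + 187.5 = 355.5 mg.

355 mg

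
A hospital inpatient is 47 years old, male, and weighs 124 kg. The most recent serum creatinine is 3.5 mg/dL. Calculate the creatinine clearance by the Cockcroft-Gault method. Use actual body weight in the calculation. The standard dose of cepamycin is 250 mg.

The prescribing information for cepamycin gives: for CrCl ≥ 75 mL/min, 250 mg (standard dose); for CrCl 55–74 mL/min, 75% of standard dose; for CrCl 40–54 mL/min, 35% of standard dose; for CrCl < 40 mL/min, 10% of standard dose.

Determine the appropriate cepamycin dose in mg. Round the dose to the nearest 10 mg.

CrCl = (140 − 47) × 124 / (72 × 3.5) = 11532.0 / 252.00 ≈ 45.8 mL/min
CrCl ≈ 46 mL/min → bracket 40–54 mL/min.
35% of 250 mg = 87.5 mg → 90 mg

90 mg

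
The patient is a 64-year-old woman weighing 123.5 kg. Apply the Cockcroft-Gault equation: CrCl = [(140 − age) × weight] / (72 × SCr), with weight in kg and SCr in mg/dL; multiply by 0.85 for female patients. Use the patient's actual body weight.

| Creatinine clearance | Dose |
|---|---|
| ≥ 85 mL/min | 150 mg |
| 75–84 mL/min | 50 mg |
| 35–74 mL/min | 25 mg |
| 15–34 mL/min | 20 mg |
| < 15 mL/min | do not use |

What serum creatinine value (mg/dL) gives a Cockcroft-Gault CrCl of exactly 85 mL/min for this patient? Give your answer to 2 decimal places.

Standard dose requires CrCl ≥ 85 mL/min.
Set (140 − 64) × 123.5 × 0.85 / (72 × SCr) = 85
SCr = (140 − 64) × 123.5 × 0.85 / (72 × 85) = 1.304 mg/dL

1.30 mg/dL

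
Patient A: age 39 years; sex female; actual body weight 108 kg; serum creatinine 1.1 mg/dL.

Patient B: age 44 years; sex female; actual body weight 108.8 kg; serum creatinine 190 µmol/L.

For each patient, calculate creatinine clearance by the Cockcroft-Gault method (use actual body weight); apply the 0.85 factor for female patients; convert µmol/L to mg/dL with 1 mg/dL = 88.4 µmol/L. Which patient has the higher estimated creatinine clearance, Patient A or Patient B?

Patient A: CrCl = (140 − 39) × 108 / (72 × 1.1) × 0.85 = 10908.0 / 79.20 × 0.85 ≈ 117.1 mL/min
Patient B: SCr = 190 / 88.4 = 2.149 mg/dL
Patient B: CrCl = (140 − 44) × 108.8 / (72 × 2.149) × 0.85 = 10444.8 / 154.73 × 0.85 ≈ 57.4 mL/min
117.1 vs 57.4 mL/min → Patient A is higher.

Patient A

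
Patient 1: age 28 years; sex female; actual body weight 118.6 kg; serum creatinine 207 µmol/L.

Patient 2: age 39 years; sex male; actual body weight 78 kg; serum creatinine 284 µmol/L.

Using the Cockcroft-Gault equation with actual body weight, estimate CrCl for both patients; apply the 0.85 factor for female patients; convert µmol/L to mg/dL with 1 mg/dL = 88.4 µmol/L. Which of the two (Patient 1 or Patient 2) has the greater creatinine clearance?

Patient 1

Patient 1: SCr = 207 / 88.4 = 2.342 mg/dL
Patient 1: CrCl = (140 − 28) × 118.6 / (72 × 2.342) × 0.85 = 13283.2 / 168.62 × 0.85 ≈ 67.0 mL/min
Patient 2: SCr = 284 / 88.4 = 3.213 mg/dL
Patient 2: CrCl = (140 − 39) × 78 / (72 × 3.213) = 7878.0 / 231.34 ≈ 34.1 mL/min
67.0 vs 34.1 mL/min → Patient 1 is higher.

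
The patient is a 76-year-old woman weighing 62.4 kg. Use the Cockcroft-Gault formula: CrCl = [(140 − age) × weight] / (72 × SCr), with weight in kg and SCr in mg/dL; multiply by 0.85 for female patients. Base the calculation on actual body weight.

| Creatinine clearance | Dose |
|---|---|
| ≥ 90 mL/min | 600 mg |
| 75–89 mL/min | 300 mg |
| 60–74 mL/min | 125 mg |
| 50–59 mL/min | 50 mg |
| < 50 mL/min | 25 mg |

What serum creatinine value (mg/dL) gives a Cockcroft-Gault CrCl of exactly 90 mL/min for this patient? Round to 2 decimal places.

0.52 mg/dL

Standard dose requires CrCl ≥ 90 mL/min.
Set (140 − 76) × 62.4 × 0.85 / (72 × SCr) = 90
SCr = (140 − 76) × 62.4 × 0.85 / (72 × 90) = 0.524 mg/dL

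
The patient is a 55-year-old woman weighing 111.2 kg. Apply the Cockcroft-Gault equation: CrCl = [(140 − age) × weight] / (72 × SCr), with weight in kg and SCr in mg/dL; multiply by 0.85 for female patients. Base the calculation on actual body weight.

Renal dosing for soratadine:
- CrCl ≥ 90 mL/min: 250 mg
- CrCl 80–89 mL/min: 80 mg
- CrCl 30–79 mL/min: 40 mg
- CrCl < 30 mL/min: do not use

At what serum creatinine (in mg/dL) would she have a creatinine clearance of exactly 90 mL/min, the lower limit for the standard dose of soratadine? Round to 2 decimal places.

1.24 mg/dL

Standard dose requires CrCl ≥ 90 mL/min.
Set (140 − 55) × 111.2 × 0.85 / (72 × SCr) = 90
SCr = (140 − 55) × 111.2 × 0.85 / (72 × 90) = 1.240 mg/dL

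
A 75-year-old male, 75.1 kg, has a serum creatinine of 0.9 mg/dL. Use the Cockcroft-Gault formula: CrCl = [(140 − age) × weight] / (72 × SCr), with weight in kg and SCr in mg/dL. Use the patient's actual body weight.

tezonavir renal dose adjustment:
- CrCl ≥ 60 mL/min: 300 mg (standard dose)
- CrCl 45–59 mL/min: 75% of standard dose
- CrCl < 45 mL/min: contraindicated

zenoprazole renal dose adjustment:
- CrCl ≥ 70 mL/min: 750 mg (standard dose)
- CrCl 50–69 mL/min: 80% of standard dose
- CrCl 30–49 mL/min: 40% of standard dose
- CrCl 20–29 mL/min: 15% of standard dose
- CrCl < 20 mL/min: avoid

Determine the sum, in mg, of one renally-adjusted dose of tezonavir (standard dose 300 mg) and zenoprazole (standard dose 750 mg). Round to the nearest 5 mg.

CrCl = (140 − 75) × 75.1 / (72 × 0.9) = 4881.5 / 64.80 ≈ 75.3 mL/min
CrCl ≈ 75 mL/min.
tezonavir: ≥ 60 mL/min → 100% of 300 mg = 300 mg.
zenoprazole: ≥ 70 mL/min → 100% of 750 mg = 750 mg.
Total = 300 + 750 = 1050 mg.

1050 mg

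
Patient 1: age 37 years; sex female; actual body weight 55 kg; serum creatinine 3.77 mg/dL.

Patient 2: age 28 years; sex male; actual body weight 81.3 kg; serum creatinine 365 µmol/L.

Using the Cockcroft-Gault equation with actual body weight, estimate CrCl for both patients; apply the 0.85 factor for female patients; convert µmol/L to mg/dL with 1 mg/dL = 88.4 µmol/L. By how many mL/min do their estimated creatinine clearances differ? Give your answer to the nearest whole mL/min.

Patient 1: CrCl = (140 − 37) × 55 / (72 × 3.77) × 0.85 = 5665.0 / 271.44 × 0.85 ≈ 17.7 mL/min
Patient 2: SCr = 365 / 88.4 = 4.129 mg/dL
Patient 2: CrCl = (140 − 28) × 81.3 / (72 × 4.129) = 9105.6 / 297.29 ≈ 30.6 mL/min
|17.7 − 30.6| = 12.9 mL/min

13 mL/min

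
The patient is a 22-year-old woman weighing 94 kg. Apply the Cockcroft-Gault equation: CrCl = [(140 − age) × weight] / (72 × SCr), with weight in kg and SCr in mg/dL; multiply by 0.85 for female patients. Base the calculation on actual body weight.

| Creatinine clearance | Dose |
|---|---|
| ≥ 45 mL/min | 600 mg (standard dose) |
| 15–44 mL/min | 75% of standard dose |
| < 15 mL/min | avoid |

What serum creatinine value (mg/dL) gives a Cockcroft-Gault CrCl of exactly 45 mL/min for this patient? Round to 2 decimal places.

2.91 mg/dL

Standard dose requires CrCl ≥ 45 mL/min.
Set (140 − 22) × 94 × 0.85 / (72 × SCr) = 45
SCr = (140 − 22) × 94 × 0.85 / (72 × 45) = 2.910 mg/dL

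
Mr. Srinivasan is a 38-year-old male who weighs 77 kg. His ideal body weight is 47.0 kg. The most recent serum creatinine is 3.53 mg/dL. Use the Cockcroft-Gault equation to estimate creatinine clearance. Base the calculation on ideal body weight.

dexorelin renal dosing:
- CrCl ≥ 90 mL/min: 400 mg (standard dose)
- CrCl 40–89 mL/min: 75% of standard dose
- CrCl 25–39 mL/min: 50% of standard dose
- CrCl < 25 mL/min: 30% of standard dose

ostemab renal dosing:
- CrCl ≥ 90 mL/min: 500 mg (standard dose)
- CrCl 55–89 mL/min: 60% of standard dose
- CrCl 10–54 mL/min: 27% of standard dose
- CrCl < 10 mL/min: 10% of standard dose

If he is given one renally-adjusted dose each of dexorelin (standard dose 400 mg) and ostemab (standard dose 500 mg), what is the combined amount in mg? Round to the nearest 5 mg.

CrCl = (140 − 38) × 47 / (72 × 3.53) = 4794.0 / 254.16 ≈ 18.9 mL/min
CrCl ≈ 19 mL/min.
dexorelin: < 25 mL/min → 30% of 400 mg = 120 mg.
ostemab: 10–54 mL/min → 27% of 500 mg = 135 mg.
Total = 120 + 135 = 255 mg.

255 mg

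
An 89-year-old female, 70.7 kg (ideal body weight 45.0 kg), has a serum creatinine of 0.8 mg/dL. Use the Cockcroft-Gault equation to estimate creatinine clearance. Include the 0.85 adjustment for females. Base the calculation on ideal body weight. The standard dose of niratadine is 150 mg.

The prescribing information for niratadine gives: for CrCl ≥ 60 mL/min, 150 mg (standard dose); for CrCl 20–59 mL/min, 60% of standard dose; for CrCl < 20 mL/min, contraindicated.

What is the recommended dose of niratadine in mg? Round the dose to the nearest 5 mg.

90 mg

CrCl = (140 − 89) × 45 / (72 × 0.8) × 0.85 = 2295.0 / 57.60 × 0.85 ≈ 33.9 mL/min
CrCl ≈ 34 mL/min → bracket 20–59 mL/min.
60% of 150 mg = 90 mg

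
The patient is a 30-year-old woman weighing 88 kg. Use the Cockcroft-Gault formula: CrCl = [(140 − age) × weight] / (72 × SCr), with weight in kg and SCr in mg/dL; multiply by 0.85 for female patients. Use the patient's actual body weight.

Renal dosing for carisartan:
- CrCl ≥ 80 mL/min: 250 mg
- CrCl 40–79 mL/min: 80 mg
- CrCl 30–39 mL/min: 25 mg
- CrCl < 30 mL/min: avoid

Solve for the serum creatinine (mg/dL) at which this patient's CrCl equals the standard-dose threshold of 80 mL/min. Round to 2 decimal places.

1.43 mg/dL

Standard dose requires CrCl ≥ 80 mL/min.
Set (140 − 30) × 88 × 0.85 / (72 × SCr) = 80
SCr = (140 − 30) × 88 × 0.85 / (72 × 80) = 1.428 mg/dL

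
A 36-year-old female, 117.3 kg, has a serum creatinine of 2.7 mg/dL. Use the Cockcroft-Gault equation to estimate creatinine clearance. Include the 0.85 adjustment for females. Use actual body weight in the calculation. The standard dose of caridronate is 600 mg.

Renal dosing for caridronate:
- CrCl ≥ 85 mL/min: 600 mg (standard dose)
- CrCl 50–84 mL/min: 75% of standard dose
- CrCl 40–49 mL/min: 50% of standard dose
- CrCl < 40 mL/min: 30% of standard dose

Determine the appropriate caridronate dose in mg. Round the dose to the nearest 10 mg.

CrCl = (140 − 36) × 117.3 / (72 × 2.7) × 0.85 = 12199.2 / 194.40 × 0.85 ≈ 53.3 mL/min
CrCl ≈ 53 mL/min → bracket 50–84 mL/min.
75% of 600 mg = 450 mg

450 mg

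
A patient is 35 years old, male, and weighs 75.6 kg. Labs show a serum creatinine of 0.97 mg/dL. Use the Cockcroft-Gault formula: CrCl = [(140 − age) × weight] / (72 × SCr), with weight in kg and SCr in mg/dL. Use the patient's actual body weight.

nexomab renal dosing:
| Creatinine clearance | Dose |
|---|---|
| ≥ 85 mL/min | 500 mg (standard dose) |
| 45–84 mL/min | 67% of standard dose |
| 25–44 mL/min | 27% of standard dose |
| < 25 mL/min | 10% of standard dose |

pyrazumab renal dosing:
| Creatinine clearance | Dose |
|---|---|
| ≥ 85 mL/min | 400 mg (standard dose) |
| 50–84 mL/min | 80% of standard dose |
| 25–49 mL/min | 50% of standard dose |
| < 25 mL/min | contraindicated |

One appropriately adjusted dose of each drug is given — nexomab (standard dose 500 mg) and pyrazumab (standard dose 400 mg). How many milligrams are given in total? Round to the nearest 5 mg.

CrCl = (140 − 35) × 75.6 / (72 × 0.97) = 7938.0 / 69.84 ≈ 113.7 mL/min
CrCl ≈ 114 mL/min.
nexomab: ≥ 85 mL/min → 100% of 500 mg = 500 mg.
pyrazumab: ≥ 85 mL/min → 100% of 400 mg = 400 mg.
Total = 500 + 400 = 900 mg.

900 mg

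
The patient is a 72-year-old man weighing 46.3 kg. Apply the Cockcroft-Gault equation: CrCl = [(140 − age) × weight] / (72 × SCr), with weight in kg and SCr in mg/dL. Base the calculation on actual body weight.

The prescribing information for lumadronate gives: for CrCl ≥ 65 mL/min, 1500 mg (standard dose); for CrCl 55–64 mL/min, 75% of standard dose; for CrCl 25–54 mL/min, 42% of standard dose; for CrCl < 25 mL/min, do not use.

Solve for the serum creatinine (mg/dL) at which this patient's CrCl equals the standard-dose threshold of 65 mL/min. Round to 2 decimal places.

0.67 mg/dL

Standard dose requires CrCl ≥ 65 mL/min.
Set (140 − 72) × 46.3 / (72 × SCr) = 65
SCr = (140 − 72) × 46.3 / (72 × 65) = 0.673 mg/dL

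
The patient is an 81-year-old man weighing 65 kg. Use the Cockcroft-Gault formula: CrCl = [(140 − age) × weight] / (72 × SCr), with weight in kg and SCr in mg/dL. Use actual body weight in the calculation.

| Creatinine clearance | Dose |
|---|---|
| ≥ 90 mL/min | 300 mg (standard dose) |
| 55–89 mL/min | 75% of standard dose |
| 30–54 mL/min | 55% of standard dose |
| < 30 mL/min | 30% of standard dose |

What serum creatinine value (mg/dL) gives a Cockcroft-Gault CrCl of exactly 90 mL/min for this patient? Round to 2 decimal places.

Standard dose requires CrCl ≥ 90 mL/min.
Set (140 − 81) × 65 / (72 × SCr) = 90
SCr = (140 − 81) × 65 / (72 × 90) = 0.592 mg/dL

0.59 mg/dL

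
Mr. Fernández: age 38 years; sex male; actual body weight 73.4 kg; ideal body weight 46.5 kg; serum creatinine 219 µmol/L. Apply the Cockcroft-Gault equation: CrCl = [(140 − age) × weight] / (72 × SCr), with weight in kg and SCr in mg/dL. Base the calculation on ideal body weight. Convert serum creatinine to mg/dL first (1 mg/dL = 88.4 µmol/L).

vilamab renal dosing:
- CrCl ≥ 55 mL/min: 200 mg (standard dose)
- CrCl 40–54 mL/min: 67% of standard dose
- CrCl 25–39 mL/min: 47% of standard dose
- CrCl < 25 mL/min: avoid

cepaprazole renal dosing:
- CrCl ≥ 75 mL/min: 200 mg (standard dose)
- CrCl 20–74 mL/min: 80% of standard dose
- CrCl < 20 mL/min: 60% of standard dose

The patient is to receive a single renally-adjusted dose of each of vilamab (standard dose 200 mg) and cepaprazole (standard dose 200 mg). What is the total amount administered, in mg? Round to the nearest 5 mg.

SCr = 219 / 88.4 = 2.477 mg/dL
CrCl = (140 − 38) × 46.5 / (72 × 2.477) = 4743.0 / 178.34 ≈ 26.6 mL/min
CrCl ≈ 27 mL/min.
vilamab: 25–39 mL/min → 47% of 200 mg = 94 mg.
cepaprazole: 20–74 mL/min → 80% of 200 mg = 160 mg.
Total = 94 + 160 = 254 mg.

255 mg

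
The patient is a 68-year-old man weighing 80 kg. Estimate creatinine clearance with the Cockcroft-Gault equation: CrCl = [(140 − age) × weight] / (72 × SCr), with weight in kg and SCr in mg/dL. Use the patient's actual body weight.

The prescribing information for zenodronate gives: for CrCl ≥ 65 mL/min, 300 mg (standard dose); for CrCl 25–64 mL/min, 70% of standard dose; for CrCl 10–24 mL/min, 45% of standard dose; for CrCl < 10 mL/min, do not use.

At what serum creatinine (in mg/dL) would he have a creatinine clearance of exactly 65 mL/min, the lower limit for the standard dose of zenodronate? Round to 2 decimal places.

1.23 mg/dL

Standard dose requires CrCl ≥ 65 mL/min.
Set (140 − 68) × 80 / (72 × SCr) = 65
SCr = (140 − 68) × 80 / (72 × 65) = 1.231 mg/dL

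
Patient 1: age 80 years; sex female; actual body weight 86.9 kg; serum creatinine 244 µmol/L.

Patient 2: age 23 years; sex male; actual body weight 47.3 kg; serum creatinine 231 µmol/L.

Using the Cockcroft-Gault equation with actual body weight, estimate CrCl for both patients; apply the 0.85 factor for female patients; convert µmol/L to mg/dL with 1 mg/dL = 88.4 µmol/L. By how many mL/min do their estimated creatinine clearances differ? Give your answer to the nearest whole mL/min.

Patient 1: SCr = 244 / 88.4 = 2.76 mg/dL
Patient 1: CrCl = (140 − 80) × 86.9 / (72 × 2.76) × 0.85 = 5214.0 / 198.72 × 0.85 ≈ 22.3 mL/min
Patient 2: SCr = 231 / 88.4 = 2.613 mg/dL
Patient 2: CrCl = (140 − 23) × 47.3 / (72 × 2.613) = 5534.1 / 188.14 ≈ 29.4 mL/min
|22.3 − 29.4| = 7.1 mL/min

7 mL/min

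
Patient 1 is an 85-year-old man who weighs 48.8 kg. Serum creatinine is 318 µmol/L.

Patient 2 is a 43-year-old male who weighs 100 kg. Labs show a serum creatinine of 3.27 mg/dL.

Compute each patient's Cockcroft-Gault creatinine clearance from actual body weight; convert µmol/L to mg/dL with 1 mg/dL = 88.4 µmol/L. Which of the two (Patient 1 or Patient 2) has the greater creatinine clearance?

Patient 1: SCr = 318 / 88.4 = 3.597 mg/dL
Patient 1: CrCl = (140 − 85) × 48.8 / (72 × 3.597) = 2684.0 / 258.98 ≈ 10.4 mL/min
Patient 2: CrCl = (140 − 43) × 100 / (72 × 3.27) = 9700.0 / 235.44 ≈ 41.2 mL/min
10.4 vs 41.2 mL/min → Patient 2 is higher.

Patient 2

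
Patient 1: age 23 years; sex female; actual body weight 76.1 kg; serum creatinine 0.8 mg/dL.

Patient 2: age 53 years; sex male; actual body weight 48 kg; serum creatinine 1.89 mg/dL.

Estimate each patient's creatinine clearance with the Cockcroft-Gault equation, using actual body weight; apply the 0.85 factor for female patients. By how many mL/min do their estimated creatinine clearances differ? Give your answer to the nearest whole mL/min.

101 mL/min

Patient 1: CrCl = (140 − 23) × 76.1 / (72 × 0.8) × 0.85 = 8903.7 / 57.60 × 0.85 ≈ 131.4 mL/min
Patient 2: CrCl = (140 − 53) × 48 / (72 × 1.89) = 4176.0 / 136.08 ≈ 30.7 mL/min
|131.4 − 30.7| = 100.7 mL/min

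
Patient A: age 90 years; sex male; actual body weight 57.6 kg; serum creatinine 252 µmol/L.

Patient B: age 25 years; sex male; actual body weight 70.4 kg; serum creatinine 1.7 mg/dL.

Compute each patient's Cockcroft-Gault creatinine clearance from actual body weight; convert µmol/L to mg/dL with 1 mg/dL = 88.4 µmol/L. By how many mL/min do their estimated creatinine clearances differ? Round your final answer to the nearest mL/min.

Patient A: SCr = 252 / 88.4 = 2.851 mg/dL
Patient A: CrCl = (140 − 90) × 57.6 / (72 × 2.851) = 2880.0 / 205.27 ≈ 14.0 mL/min
Patient B: CrCl = (140 − 25) × 70.4 / (72 × 1.7) = 8096.0 / 122.40 ≈ 66.1 mL/min
|14.0 − 66.1| = 52.1 mL/min

52 mL/min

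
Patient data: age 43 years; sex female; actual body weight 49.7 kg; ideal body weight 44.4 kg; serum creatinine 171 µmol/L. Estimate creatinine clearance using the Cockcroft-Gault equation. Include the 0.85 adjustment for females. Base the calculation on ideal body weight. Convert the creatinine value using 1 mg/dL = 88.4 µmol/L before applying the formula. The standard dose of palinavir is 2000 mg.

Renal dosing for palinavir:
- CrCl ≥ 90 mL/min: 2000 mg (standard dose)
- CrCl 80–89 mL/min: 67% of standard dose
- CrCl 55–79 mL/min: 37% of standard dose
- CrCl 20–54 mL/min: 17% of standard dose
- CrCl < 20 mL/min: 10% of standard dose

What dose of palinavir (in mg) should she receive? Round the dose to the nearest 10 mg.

340 mg

SCr = 171 / 88.4 = 1.934 mg/dL
CrCl = (140 − 43) × 44.4 / (72 × 1.934) × 0.85 = 4306.8 / 139.25 × 0.85 ≈ 26.3 mL/min
CrCl ≈ 26 mL/min → bracket 20–54 mL/min.
17% of 2000 mg = 340 mg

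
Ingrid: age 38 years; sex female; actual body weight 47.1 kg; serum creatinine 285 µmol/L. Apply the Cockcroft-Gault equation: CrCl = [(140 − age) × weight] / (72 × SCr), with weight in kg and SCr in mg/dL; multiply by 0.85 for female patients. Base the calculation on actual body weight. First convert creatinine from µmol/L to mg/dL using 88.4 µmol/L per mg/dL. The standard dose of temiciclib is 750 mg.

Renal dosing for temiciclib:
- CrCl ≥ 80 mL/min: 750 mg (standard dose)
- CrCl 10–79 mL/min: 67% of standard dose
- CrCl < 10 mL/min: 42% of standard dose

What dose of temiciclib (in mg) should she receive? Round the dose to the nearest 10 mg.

SCr = 285 / 88.4 = 3.224 mg/dL
CrCl = (140 − 38) × 47.1 / (72 × 3.224) × 0.85 = 4804.2 / 232.13 × 0.85 ≈ 17.6 mL/min
CrCl ≈ 18 mL/min → bracket 10–79 mL/min.
67% of 750 mg = 502.5 mg → 500 mg

500 mg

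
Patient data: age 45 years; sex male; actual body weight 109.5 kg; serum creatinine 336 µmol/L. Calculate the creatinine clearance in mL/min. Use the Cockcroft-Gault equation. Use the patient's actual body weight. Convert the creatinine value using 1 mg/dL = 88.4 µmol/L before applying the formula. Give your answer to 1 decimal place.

SCr = 336 / 88.4 = 3.801 mg/dL
CrCl = (140 − 45) × 109.5 / (72 × 3.801) = 10402.5 / 273.67 ≈ 38.0 mL/min

38.0 mL/min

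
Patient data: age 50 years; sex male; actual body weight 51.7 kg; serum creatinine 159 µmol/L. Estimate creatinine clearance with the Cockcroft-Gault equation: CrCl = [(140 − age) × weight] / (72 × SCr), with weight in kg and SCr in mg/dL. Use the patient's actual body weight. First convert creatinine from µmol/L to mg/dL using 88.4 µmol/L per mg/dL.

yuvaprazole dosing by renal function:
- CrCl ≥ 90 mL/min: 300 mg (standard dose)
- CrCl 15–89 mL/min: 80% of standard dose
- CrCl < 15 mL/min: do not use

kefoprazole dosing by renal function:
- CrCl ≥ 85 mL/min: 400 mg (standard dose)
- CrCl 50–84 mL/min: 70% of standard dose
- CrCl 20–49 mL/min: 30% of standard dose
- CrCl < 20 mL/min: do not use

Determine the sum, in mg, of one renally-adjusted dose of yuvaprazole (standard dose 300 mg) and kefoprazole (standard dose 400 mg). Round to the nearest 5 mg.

SCr = 159 / 88.4 = 1.799 mg/dL
CrCl = (140 − 50) × 51.7 / (72 × 1.799) = 4653.0 / 129.53 ≈ 35.9 mL/min
CrCl ≈ 36 mL/min.
yuvaprazole: 15–89 mL/min → 80% of 300 mg = 240 mg.
kefoprazole: 20–49 mL/min → 30% of 400 mg = 120 mg.
Total = 240 + 120 = 360 mg.

360 mg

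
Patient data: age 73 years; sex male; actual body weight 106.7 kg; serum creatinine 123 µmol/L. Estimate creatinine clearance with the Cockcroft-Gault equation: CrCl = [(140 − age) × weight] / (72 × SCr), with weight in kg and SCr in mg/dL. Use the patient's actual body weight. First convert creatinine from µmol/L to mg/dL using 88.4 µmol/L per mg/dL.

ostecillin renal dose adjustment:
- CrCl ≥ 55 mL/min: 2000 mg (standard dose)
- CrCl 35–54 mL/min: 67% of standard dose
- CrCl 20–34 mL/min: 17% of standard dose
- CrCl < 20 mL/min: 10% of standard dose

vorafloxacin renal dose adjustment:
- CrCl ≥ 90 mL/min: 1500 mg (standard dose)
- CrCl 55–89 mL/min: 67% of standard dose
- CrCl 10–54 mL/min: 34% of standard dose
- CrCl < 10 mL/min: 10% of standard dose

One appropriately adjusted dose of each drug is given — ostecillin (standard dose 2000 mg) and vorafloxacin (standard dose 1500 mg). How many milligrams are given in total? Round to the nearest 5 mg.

SCr = 123 / 88.4 = 1.391 mg/dL
CrCl = (140 − 73) × 106.7 / (72 × 1.391) = 7148.9 / 100.15 ≈ 71.4 mL/min
CrCl ≈ 71 mL/min.
ostecillin: ≥ 55 mL/min → 100% of 2000 mg = 2000 mg.
vorafloxacin: 55–89 mL/min → 67% of 1500 mg = 1005 mg.
Total = 2000 + 1005 = 3005 mg.

3005 mg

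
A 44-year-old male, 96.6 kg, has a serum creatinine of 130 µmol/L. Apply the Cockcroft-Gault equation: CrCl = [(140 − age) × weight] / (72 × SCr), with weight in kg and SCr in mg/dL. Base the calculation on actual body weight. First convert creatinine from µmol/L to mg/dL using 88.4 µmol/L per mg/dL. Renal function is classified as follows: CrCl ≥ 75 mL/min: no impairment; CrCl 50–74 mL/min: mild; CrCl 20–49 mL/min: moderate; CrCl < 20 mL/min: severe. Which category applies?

SCr = 130 / 88.4 = 1.471 mg/dL
CrCl = (140 − 44) × 96.6 / (72 × 1.471) = 9273.6 / 105.91 ≈ 87.6 mL/min
88 mL/min falls in the 'no impairment' range.

no impairment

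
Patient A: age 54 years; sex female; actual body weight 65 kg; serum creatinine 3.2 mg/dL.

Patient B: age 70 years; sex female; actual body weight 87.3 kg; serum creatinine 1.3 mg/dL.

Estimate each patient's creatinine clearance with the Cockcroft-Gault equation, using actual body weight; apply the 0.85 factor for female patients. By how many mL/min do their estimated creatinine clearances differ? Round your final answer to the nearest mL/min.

Patient A: CrCl = (140 − 54) × 65 / (72 × 3.2) × 0.85 = 5590.0 / 230.40 × 0.85 ≈ 20.6 mL/min
Patient B: CrCl = (140 − 70) × 87.3 / (72 × 1.3) × 0.85 = 6111.0 / 93.60 × 0.85 ≈ 55.5 mL/min
|20.6 − 55.5| = 34.9 mL/min

35 mL/min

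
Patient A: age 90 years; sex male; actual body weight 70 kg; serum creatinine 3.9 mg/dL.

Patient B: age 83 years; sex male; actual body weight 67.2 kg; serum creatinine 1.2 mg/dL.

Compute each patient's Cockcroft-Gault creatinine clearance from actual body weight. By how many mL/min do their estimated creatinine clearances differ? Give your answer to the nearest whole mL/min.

Patient A: CrCl = (140 − 90) × 70 / (72 × 3.9) = 3500.0 / 280.80 ≈ 12.5 mL/min
Patient B: CrCl = (140 − 83) × 67.2 / (72 × 1.2) = 3830.4 / 86.40 ≈ 44.3 mL/min
|12.5 − 44.3| = 31.8 mL/min

32 mL/min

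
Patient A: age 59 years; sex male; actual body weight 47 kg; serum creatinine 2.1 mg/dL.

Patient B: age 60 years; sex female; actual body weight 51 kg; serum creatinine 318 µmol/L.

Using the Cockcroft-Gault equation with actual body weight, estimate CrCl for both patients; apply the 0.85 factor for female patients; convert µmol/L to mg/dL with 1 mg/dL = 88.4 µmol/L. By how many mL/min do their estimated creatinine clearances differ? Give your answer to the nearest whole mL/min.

12 mL/min

Patient A: CrCl = (140 − 59) × 47 / (72 × 2.1) = 3807.0 / 151.20 ≈ 25.2 mL/min
Patient B: SCr = 318 / 88.4 = 3.597 mg/dL
Patient B: CrCl = (140 − 60) × 51 / (72 × 3.597) × 0.85 = 4080.0 / 258.98 × 0.85 ≈ 13.4 mL/min
|25.2 − 13.4| = 11.8 mL/min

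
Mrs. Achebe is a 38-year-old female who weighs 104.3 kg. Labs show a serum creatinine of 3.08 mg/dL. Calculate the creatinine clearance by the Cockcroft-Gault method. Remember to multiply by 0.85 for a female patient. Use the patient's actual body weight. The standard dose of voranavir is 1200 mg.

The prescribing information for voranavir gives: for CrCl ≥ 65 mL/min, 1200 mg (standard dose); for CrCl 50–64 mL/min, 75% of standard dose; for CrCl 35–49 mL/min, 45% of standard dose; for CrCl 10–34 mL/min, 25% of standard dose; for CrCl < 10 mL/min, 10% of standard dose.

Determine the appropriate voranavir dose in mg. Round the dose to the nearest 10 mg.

CrCl = (140 − 38) × 104.3 / (72 × 3.08) × 0.85 = 10638.6 / 221.76 × 0.85 ≈ 40.8 mL/min
CrCl ≈ 41 mL/min → bracket 35–49 mL/min.
45% of 1200 mg = 540 mg

540 mg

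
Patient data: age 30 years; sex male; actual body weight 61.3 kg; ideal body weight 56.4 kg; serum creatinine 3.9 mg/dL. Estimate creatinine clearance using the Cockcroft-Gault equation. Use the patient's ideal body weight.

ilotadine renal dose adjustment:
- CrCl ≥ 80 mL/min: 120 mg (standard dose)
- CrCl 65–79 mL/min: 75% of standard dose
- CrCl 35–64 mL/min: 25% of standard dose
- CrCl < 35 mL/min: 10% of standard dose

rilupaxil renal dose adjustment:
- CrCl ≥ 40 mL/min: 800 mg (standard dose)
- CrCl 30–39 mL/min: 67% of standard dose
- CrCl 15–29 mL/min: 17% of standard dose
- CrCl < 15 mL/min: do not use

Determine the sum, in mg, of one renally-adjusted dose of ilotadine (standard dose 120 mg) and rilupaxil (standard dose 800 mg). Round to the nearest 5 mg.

CrCl = (140 − 30) × 56.4 / (72 × 3.9) = 6204.0 / 280.80 ≈ 22.1 mL/min
CrCl ≈ 22 mL/min.
ilotadine: < 35 mL/min → 10% of 120 mg = 12 mg.
rilupaxil: 15–29 mL/min → 17% of 800 mg = 136 mg.
Total = 12 + 136 = 148 mg.

150 mg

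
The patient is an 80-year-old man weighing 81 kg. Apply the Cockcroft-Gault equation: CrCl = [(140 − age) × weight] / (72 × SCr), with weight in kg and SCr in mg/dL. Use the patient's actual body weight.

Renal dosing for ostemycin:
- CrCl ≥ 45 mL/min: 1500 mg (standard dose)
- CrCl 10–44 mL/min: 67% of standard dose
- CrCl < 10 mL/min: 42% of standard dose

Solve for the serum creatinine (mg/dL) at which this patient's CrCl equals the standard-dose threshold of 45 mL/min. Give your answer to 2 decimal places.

1.50 mg/dL

Standard dose requires CrCl ≥ 45 mL/min.
Set (140 − 80) × 81 / (72 × SCr) = 45
SCr = (140 − 80) × 81 / (72 × 45) = 1.500 mg/dL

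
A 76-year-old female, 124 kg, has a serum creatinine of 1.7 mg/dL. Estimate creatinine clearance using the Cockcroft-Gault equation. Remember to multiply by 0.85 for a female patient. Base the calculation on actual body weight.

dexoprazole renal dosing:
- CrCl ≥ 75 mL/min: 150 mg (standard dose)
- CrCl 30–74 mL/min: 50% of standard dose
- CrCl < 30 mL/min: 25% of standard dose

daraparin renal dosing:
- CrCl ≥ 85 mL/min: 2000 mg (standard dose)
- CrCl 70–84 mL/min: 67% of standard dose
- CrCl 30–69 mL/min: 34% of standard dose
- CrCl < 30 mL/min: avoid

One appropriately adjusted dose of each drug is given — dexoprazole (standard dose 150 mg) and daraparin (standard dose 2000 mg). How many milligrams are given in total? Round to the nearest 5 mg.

755 mg

CrCl = (140 − 76) × 124 / (72 × 1.7) × 0.85 = 7936.0 / 122.40 × 0.85 ≈ 55.1 mL/min
CrCl ≈ 55 mL/min.
dexoprazole: 30–74 mL/min → 50% of 150 mg = 75 mg.
daraparin: 30–69 mL/min → 34% of 2000 mg = 680 mg.
Total = 75 + 680 = 755 mg.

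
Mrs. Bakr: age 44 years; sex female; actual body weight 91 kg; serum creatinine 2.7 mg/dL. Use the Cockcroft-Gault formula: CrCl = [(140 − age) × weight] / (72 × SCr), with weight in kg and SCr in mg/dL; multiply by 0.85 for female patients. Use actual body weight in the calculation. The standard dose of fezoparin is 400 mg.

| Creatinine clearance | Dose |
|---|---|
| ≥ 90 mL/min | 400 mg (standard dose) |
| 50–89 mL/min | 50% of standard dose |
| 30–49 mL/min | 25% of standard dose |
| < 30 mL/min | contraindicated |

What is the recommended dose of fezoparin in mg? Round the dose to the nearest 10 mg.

100 mg

CrCl = (140 − 44) × 91 / (72 × 2.7) × 0.85 = 8736.0 / 194.40 × 0.85 ≈ 38.2 mL/min
CrCl ≈ 38 mL/min → bracket 30–49 mL/min.
25% of 400 mg = 100 mg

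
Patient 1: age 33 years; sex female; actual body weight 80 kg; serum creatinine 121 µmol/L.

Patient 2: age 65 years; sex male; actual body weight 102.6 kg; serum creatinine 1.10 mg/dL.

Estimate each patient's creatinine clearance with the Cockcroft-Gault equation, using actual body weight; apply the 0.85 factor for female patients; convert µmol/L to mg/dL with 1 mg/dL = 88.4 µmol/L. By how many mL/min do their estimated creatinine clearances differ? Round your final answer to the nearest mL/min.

23 mL/min

Patient 1: SCr = 121 / 88.4 = 1.369 mg/dL
Patient 1: CrCl = (140 − 33) × 80 / (72 × 1.369) × 0.85 = 8560.0 / 98.57 × 0.85 ≈ 73.8 mL/min
Patient 2: CrCl = (140 − 65) × 102.6 / (72 × 1.1) = 7695.0 / 79.20 ≈ 97.2 mL/min
|73.8 − 97.2| = 23.4 mL/min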